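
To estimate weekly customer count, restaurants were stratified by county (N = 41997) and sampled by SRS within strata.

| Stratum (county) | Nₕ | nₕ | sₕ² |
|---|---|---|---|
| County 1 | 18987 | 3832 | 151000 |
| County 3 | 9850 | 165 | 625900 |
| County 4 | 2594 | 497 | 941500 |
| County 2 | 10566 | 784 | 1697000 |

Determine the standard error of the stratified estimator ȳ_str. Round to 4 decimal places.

Var(ȳ_str) = Σₕ Wₕ²(1 − fₕ)sₕ²/nₕ with Wₕ = Nₕ/N, N = 41997.
County 1: Wₕ = 0.45210372; term = 0.45210372²·(1 − 0.20182230)·151000/3832 = 6.4287598.
County 3: Wₕ = 0.23454056; term = 0.23454056²·(1 − 0.01675127)·625900/165 = 205.17306.
County 4: Wₕ = 0.06176632; term = 0.06176632²·(1 − 0.19159599)·941500/497 = 5.8424607.
County 2: Wₕ = 0.25158940; term = 0.25158940²·(1 − 0.07420027)·1697000/784 = 126.84329.
Sum = 344.28757.
SE = √(344.28757) = 18.5550.

18.5550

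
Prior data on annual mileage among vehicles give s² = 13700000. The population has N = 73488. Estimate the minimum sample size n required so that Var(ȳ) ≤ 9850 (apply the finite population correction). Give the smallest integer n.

1366

Without fpc, n₀ = s²/D = 13700000/9850 = 1390.8629.
With fpc, (1 − n/N)·s²/n ≤ D requires n ≥ n₀/(1 + n₀/N) = 1390.8629/(1 + 1390.8629/73488) = 1365.0278.
Rounding up, n = 1366.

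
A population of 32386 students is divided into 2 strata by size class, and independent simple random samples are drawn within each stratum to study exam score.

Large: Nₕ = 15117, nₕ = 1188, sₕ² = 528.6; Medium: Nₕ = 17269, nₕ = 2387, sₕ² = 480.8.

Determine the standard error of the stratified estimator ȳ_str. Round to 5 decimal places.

0.37240

Var(ȳ_str) = Σₕ Wₕ²(1 − fₕ)sₕ²/nₕ with Wₕ = Nₕ/N, N = 32386.
Large: Wₕ = 0.46677577; term = 0.46677577²·(1 − 0.07858702)·528.6/1188 = 0.089326773.
Medium: Wₕ = 0.53322423; term = 0.53322423²·(1 − 0.13822456)·480.8/2387 = 0.049354403.
Sum = 0.13868118.
SE = √(0.13868118) = 0.37240.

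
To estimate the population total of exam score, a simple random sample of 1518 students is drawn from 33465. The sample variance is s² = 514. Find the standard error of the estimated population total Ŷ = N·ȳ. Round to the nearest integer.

19026

Var(Ŷ) = N²·Var(ȳ) = N²·(1 − n/N)·s²/n.
f = 1518/33465 = 0.04536082; Var(ȳ) = 0.95463918·514/1518 = 0.32324409.
Var(Ŷ) = 33465² · 0.32324409 = 3.6200307 × 10^8.
SE(Ŷ) = √(3.6200307 × 10^8) = 19026.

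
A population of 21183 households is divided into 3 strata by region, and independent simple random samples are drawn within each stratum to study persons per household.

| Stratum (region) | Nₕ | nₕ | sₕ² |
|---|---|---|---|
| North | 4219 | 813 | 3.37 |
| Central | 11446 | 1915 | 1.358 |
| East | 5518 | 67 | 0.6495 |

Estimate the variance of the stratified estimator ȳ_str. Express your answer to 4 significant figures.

9.550 × 10^-4

Var(ȳ_str) = Σₕ Wₕ²(1 − fₕ)sₕ²/nₕ with Wₕ = Nₕ/N, N = 21183.
North: Wₕ = 0.19916915; term = 0.19916915²·(1 − 0.19269969)·3.37/813 = 1.3274513 × 10^-4.
Central: Wₕ = 0.54033895; term = 0.54033895²·(1 − 0.16730736)·1.358/1915 = 1.7240437 × 10^-4.
East: Wₕ = 0.26049190; term = 0.26049190²·(1 − 0.01214208)·0.6495/67 = 6.4981136 × 10^-4.
Sum = 9.5496086 × 10^-4.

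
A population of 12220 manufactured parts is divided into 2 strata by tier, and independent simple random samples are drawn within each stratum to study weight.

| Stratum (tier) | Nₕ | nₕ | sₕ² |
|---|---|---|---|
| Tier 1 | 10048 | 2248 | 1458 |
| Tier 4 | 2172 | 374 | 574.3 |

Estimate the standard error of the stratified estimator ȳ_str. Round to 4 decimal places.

Var(ȳ_str) = Σₕ Wₕ²(1 − fₕ)sₕ²/nₕ with Wₕ = Nₕ/N, N = 12220.
Tier 1: Wₕ = 0.82225859; term = 0.82225859²·(1 − 0.22372611)·1458/2248 = 0.34040273.
Tier 4: Wₕ = 0.17774141; term = 0.17774141²·(1 − 0.17219153)·574.3/374 = 0.040158207.
Sum = 0.38056094.
SE = √(0.38056094) = 0.6169.

0.6169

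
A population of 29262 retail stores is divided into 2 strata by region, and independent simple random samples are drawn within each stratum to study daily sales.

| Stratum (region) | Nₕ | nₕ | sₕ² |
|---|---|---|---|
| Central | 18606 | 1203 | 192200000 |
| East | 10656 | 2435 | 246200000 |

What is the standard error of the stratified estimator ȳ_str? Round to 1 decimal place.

266.0

Var(ȳ_str) = Σₕ Wₕ²(1 − fₕ)sₕ²/nₕ with Wₕ = Nₕ/N, N = 29262.
Central: Wₕ = 0.63584171; term = 0.63584171²·(1 − 0.06465656)·192200000/1203 = 60416.683.
East: Wₕ = 0.36415829; term = 0.36415829²·(1 − 0.22850976)·246200000/2435 = 10344.272.
Sum = 70760.955.
SE = √(70760.955) = 266.0.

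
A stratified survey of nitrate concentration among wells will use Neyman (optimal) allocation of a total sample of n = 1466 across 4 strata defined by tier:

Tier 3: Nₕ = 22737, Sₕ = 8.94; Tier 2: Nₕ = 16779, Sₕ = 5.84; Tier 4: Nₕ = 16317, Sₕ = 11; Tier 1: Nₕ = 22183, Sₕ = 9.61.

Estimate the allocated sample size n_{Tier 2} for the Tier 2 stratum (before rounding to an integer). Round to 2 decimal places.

207.01

Neyman allocation: nₕ = n·NₕSₕ / Σⱼ NⱼSⱼ.
Σ NⱼSⱼ = 22737·8.94 + 16779·5.84 + 16317·11 + 22183·9.61 = 693923.77.
n_{Tier 2} = 1466·16779·5.84 / 693923.77 = 207.01.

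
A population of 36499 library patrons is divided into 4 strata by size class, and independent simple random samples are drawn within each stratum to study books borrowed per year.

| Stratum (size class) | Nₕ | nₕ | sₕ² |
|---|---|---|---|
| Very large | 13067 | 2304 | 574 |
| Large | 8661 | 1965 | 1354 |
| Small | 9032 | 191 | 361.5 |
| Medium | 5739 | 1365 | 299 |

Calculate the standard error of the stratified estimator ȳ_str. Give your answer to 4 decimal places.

0.4170

Var(ȳ_str) = Σₕ Wₕ²(1 − fₕ)sₕ²/nₕ with Wₕ = Nₕ/N, N = 36499.
Very large: Wₕ = 0.35800981; term = 0.35800981²·(1 − 0.17632203)·574/2304 = 0.02630127.
Large: Wₕ = 0.23729417; term = 0.23729417²·(1 − 0.22687911)·1354/1965 = 0.029996989.
Small: Wₕ = 0.24745883; term = 0.24745883²·(1 − 0.02114703)·361.5/191 = 0.11344839.
Medium: Wₕ = 0.15723718; term = 0.15723718²·(1 − 0.23784631)·299/1365 = 0.004127543.
Sum = 0.17387419.
SE = √(0.17387419) = 0.4170.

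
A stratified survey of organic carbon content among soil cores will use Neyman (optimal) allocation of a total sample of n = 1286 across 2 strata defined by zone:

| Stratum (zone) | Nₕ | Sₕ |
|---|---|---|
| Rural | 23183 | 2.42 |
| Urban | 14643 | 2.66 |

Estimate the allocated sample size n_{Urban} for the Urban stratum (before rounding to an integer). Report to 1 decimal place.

527.0

Neyman allocation: nₕ = n·NₕSₕ / Σⱼ NⱼSⱼ.
Σ NⱼSⱼ = 23183·2.42 + 14643·2.66 = 95053.24.
n_{Urban} = 1286·14643·2.66 / 95053.24 = 527.0.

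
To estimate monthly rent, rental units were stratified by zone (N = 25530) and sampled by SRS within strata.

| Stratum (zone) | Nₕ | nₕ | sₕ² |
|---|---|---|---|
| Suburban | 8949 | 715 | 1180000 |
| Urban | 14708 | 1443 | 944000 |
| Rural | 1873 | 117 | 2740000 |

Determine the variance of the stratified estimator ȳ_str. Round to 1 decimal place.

500.6

Var(ȳ_str) = Σₕ Wₕ²(1 − fₕ)sₕ²/nₕ with Wₕ = Nₕ/N, N = 25530.
Suburban: Wₕ = 0.35052879; term = 0.35052879²·(1 − 0.07989720)·1180000/715 = 186.57769.
Urban: Wₕ = 0.57610654; term = 0.57610654²·(1 − 0.09810987)·944000/1443 = 195.82355.
Rural: Wₕ = 0.07336467; term = 0.07336467²·(1 − 0.06246663)·2740000/117 = 118.17493.
Sum = 500.57617.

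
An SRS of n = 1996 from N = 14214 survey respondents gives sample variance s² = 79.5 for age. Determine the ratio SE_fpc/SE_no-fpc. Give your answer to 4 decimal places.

f = n/N = 1996/14214 = 0.14042493.
SE_no-fpc = √(s²/n) = 0.19957369; SE_fpc = √((1−f)s²/n) = 0.1850313.
Ratio = √(1−f) = 0.92713271.

0.9271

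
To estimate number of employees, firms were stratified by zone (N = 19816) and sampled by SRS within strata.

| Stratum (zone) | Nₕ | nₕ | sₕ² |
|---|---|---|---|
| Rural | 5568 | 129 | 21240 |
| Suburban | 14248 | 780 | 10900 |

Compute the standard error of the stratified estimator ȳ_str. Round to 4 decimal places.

4.4190

Var(ȳ_str) = Σₕ Wₕ²(1 − fₕ)sₕ²/nₕ with Wₕ = Nₕ/N, N = 19816.
Rural: Wₕ = 0.28098506; term = 0.28098506²·(1 − 0.02316810)·21240/129 = 12.698461.
Suburban: Wₕ = 0.71901494; term = 0.71901494²·(1 − 0.05474453)·10900/780 = 6.828997.
Sum = 19.527458.
SE = √(19.527458) = 4.4190.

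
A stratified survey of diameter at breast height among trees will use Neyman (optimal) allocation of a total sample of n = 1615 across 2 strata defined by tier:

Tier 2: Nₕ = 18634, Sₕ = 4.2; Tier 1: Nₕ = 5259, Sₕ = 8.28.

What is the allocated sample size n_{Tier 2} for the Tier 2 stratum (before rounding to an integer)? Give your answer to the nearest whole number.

1038

Neyman allocation: nₕ = n·NₕSₕ / Σⱼ NⱼSⱼ.
Σ NⱼSⱼ = 18634·4.2 + 5259·8.28 = 121807.32.
n_{Tier 2} = 1615·18634·4.2 / 121807.32 = 1038.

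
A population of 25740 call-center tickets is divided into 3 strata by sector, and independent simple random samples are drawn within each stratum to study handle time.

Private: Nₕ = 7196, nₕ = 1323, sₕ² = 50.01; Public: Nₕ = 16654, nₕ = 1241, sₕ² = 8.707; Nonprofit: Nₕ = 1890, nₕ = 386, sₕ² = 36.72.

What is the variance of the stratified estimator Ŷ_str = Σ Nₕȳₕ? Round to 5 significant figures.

3.6689 × 10^6

Var(Ŷ_str) = Σₕ Nₕ²(1 − fₕ)sₕ²/nₕ.
Private: 7196²·(1 − 1323/7196)·50.01/1323 = 1.5975268 × 10^6.
Public: 16654²·(1 − 1241/16654)·8.707/1241 = 1.8009535 × 10^6.
Nonprofit: 1890²·(1 − 386/1890)·36.72/386 = 270411.41.
Sum = 3.6688917 × 10^6.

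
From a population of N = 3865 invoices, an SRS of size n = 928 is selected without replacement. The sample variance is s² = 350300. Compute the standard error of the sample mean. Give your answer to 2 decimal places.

16.94

Under SRS without replacement, Var(ȳ) = (1 − f)·s²/n with f = n/N = 928/3865 = 0.24010349.
Var(ȳ) = (1 − 0.24010349)·350300/928 = 0.75989651·377.47845 = 286.84455.
SE(ȳ) = √(286.84455) = 16.94.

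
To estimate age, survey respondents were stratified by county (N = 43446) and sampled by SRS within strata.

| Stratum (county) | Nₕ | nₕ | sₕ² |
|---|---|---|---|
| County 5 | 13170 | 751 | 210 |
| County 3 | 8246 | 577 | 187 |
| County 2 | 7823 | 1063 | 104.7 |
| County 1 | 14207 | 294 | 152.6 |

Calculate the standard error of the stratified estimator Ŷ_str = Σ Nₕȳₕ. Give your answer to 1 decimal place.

Var(Ŷ_str) = Σₕ Nₕ²(1 − fₕ)sₕ²/nₕ.
County 5: 13170²·(1 − 751/13170)·210/751 = 4.5735324 × 10^7.
County 3: 8246²·(1 − 577/8246)·187/577 = 2.0494997 × 10^7.
County 2: 7823²·(1 − 1063/7823)·104.7/1063 = 5.2087492 × 10^6.
County 1: 14207²·(1 − 294/14207)·152.6/294 = 1.0259599 × 10^8.
Sum = 1.7403506 × 10^8.
SE = √(1.7403506 × 10^8) = 13192.2.

13192.2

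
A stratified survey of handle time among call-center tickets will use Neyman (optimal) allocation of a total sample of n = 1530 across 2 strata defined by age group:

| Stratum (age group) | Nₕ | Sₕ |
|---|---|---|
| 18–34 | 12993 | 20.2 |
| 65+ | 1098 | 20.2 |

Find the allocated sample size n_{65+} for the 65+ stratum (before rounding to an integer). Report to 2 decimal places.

Neyman allocation: nₕ = n·NₕSₕ / Σⱼ NⱼSⱼ.
Σ NⱼSⱼ = 12993·20.2 + 1098·20.2 = 284638.2.
n_{65+} = 1530·1098·20.2 / 284638.2 = 119.22.

119.22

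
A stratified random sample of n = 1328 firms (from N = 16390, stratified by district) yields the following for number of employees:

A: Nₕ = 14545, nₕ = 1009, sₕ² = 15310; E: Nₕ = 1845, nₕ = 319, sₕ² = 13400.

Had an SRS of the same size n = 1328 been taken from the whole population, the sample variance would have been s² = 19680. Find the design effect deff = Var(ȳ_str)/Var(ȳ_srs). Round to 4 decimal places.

0.8489

Var(ȳ_str) = Σ Wₕ²(1−fₕ)sₕ²/nₕ with Wₕ = Nₕ/16390:
  A: (14545/16390)²·(1−1009/14545)·15310/1009 = 11.12065
  E: (1845/16390)²·(1−319/1845)·13400/319 = 0.44025785
  → Var(ȳ_str) = 11.560908.
Var(ȳ_srs) = (1 − 1328/16390)·19680/1328 = 13.618545.
deff = 11.560908 / 13.618545 = 0.8489.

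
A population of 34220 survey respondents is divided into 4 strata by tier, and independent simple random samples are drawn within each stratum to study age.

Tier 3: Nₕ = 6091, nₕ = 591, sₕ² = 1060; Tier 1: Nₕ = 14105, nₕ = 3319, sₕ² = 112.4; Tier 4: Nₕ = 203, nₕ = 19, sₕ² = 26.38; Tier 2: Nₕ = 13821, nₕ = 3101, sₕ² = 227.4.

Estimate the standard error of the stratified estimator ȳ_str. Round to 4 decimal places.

Var(ȳ_str) = Σₕ Wₕ²(1 − fₕ)sₕ²/nₕ with Wₕ = Nₕ/N, N = 34220.
Tier 3: Wₕ = 0.17799532; term = 0.17799532²·(1 − 0.09702840)·1060/591 = 0.051310904.
Tier 1: Wₕ = 0.41218586; term = 0.41218586²·(1 − 0.23530663)·112.4/3319 = 0.0043997961.
Tier 4: Wₕ = 0.00593220; term = 0.00593220²·(1 − 0.09359606)·26.38/19 = 4.4286875 × 10^-5.
Tier 2: Wₕ = 0.40388662; term = 0.40388662²·(1 − 0.22436871)·227.4/3101 = 0.009278183.
Sum = 0.06503317.
SE = √(0.06503317) = 0.2550.

0.2550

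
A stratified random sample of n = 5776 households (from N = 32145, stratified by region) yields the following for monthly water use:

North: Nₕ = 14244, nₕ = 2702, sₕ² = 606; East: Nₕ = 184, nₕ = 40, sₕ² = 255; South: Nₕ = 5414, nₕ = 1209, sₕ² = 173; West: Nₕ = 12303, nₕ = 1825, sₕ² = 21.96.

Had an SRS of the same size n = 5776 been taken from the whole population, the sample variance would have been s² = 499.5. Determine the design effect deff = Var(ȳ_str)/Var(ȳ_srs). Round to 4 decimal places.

0.5709

Var(ȳ_str) = Σ Wₕ²(1−fₕ)sₕ²/nₕ with Wₕ = Nₕ/32145:
  North: (14244/32145)²·(1−2702/14244)·606/2702 = 0.035683994
  East: (184/32145)²·(1−40/184)·255/40 = 1.6346834 × 10^-4
  South: (5414/32145)²·(1−1209/5414)·173/1209 = 0.0031526604
  West: (12303/32145)²·(1−1825/12303)·21.96/1825 = 0.0015011774
  → Var(ȳ_str) = 0.0405013.
Var(ȳ_srs) = (1 − 5776/32145)·499.5/5776 = 0.070939568.
deff = 0.0405013 / 0.070939568 = 0.5709.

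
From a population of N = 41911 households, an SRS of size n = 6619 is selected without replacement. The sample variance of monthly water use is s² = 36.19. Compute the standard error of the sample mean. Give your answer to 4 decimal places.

0.0679

Under SRS without replacement, Var(ȳ) = (1 − f)·s²/n with f = n/N = 6619/41911 = 0.15792990.
Var(ȳ) = (1 − 0.15792990)·36.19/6619 = 0.84207010·0.0054675933 = 0.0046040968.
SE(ȳ) = √(0.0046040968) = 0.0679.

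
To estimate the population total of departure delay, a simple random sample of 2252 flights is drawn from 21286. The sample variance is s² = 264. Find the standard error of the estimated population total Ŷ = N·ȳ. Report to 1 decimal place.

6891.8

Var(Ŷ) = N²·Var(ȳ) = N²·(1 − n/N)·s²/n.
f = 2252/21286 = 0.10579724; Var(ȳ) = 0.89420276·264/2252 = 0.10482661.
Var(Ŷ) = 21286² · 0.10482661 = 4.7496287 × 10^7.
SE(Ŷ) = √(4.7496287 × 10^7) = 6891.8.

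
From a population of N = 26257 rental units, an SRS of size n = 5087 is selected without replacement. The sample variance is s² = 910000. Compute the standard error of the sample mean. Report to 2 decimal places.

Under SRS without replacement, Var(ȳ) = (1 − f)·s²/n with f = n/N = 5087/26257 = 0.19373881.
Var(ȳ) = (1 − 0.19373881)·910000/5087 = 0.80626119·178.88736 = 144.22994.
SE(ȳ) = √(144.22994) = 12.01.

12.01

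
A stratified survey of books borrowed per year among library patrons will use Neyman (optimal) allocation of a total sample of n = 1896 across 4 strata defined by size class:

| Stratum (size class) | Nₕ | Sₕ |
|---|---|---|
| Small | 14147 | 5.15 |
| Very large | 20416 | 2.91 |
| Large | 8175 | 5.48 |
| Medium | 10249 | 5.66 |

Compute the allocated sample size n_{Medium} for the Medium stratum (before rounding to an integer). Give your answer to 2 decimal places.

467.87

Neyman allocation: nₕ = n·NₕSₕ / Σⱼ NⱼSⱼ.
Σ NⱼSⱼ = 14147·5.15 + 20416·2.91 + 8175·5.48 + 10249·5.66 = 235075.95.
n_{Medium} = 1896·10249·5.66 / 235075.95 = 467.87.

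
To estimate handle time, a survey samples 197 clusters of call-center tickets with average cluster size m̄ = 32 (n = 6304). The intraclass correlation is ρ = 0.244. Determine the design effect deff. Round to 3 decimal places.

8.564

deff = 1 + (32 − 1)·0.244 = 1 + 7.564 = 8.564.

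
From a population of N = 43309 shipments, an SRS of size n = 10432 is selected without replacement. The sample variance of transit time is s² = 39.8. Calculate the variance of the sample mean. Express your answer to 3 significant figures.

0.00290

Under SRS without replacement, Var(ȳ) = (1 − f)·s²/n with f = n/N = 10432/43309 = 0.24087372.
Var(ȳ) = (1 − 0.24087372)·39.8/10432 = 0.75912628·0.003815184 = 0.0028962065.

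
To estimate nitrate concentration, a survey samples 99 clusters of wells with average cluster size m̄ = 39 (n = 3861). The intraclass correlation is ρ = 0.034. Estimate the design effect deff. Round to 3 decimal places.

2.292

deff = 1 + (39 − 1)·0.034 = 1 + 1.292 = 2.292.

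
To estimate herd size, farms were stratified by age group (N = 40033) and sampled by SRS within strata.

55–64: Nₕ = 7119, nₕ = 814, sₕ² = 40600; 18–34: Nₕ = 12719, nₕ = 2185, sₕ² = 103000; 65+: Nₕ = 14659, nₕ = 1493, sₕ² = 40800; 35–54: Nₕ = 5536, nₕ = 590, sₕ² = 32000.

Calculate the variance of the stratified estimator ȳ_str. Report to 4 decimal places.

Var(ȳ_str) = Σₕ Wₕ²(1 − fₕ)sₕ²/nₕ with Wₕ = Nₕ/N, N = 40033.
55–64: Wₕ = 0.17782829; term = 0.17782829²·(1 − 0.11434190)·40600/814 = 1.3969133.
18–34: Wₕ = 0.31771289; term = 0.31771289²·(1 − 0.17179024)·103000/2185 = 3.9409034.
65+: Wₕ = 0.36617291; term = 0.36617291²·(1 − 0.10184869)·40800/1493 = 3.2909575.
35–54: Wₕ = 0.13828591; term = 0.13828591²·(1 − 0.10657514)·32000/590 = 0.9266418.
Sum = 9.555416.

9.5554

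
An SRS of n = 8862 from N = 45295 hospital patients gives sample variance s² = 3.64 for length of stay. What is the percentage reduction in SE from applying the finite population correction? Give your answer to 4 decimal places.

f = n/N = 8862/45295 = 0.19565073.
SE_no-fpc = √(s²/n) = 0.020266783; SE_fpc = √((1−f)s²/n) = 0.01817637.
Ratio = √(1−f) = 0.89685521. Reduction = 100·(1 − 0.89685521) = 10.3145%.

10.3145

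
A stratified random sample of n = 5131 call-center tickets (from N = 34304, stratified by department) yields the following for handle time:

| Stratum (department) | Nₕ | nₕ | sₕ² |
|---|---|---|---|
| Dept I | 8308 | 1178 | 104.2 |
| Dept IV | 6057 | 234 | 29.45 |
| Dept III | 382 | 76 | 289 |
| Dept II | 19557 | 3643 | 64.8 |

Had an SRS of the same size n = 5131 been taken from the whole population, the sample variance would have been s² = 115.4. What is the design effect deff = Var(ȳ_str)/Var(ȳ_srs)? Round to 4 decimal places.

0.6957

Var(ȳ_str) = Σ Wₕ²(1−fₕ)sₕ²/nₕ with Wₕ = Nₕ/34304:
  Dept I: (8308/34304)²·(1−1178/8308)·104.2/1178 = 0.0044526537
  Dept IV: (6057/34304)²·(1−234/6057)·29.45/234 = 0.0037721094
  Dept III: (382/34304)²·(1−76/382)·289/76 = 3.7772829 × 10^-4
  Dept II: (19557/34304)²·(1−3643/19557)·64.8/3643 = 0.0047044396
  → Var(ȳ_str) = 0.013306931.
Var(ȳ_srs) = (1 − 5131/34304)·115.4/5131 = 0.019126703.
deff = 0.013306931 / 0.019126703 = 0.6957.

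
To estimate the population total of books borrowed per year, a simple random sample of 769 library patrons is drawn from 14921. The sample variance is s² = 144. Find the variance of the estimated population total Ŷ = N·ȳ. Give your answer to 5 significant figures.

Var(Ŷ) = N²·Var(ȳ) = N²·(1 − n/N)·s²/n.
f = 769/14921 = 0.05153810; Var(ȳ) = 0.94846190·144/769 = 0.17760535.
Var(Ŷ) = 14921² · 0.17760535 = 3.9541388 × 10^7.

3.9541 × 10^7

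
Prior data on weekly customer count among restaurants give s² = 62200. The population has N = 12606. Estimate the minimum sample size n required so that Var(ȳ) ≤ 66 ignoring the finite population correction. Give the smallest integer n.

Without fpc, n₀ = s²/D = 62200/66 = 942.4242.
Rounding up, n = 943.

943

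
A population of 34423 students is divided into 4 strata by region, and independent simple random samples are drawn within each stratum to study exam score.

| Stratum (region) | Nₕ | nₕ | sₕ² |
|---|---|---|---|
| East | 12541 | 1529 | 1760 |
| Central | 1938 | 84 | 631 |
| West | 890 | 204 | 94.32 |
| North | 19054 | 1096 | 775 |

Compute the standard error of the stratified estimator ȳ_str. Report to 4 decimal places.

0.6011

Var(ȳ_str) = Σₕ Wₕ²(1 − fₕ)sₕ²/nₕ with Wₕ = Nₕ/N, N = 34423.
East: Wₕ = 0.36432037; term = 0.36432037²·(1 − 0.12192010)·1760/1529 = 0.13415477.
Central: Wₕ = 0.05629957; term = 0.05629957²·(1 − 0.04334365)·631/84 = 0.022778029.
West: Wₕ = 0.02585481; term = 0.02585481²·(1 − 0.22921348)·94.32/204 = 2.3822663 × 10^-4.
North: Wₕ = 0.55352526; term = 0.55352526²·(1 − 0.05752073)·775/1096 = 0.20419159.
Sum = 0.36136262.
SE = √(0.36136262) = 0.6011.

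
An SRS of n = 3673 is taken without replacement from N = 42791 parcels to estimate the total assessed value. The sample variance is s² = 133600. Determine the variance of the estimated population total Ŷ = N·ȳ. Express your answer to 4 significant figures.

Var(Ŷ) = N²·Var(ȳ) = N²·(1 − n/N)·s²/n.
f = 3673/42791 = 0.08583581; Var(ȳ) = 0.91416419·133600/3673 = 33.251385.
Var(Ŷ) = 42791² · 33.251385 = 6.0885603 × 10^10.

6.089 × 10^10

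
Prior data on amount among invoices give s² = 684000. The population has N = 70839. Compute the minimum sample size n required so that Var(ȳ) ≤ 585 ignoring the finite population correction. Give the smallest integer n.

1170

Without fpc, n₀ = s²/D = 684000/585 = 1169.2308.
Rounding up, n = 1170.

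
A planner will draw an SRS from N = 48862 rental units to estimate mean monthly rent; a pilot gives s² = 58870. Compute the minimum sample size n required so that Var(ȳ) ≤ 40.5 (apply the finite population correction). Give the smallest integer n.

1412

Without fpc, n₀ = s²/D = 58870/40.5 = 1453.5802.
With fpc, (1 − n/N)·s²/n ≤ D requires n ≥ n₀/(1 + n₀/N) = 1453.5802/(1 + 1453.5802/48862) = 1411.5873.
Rounding up, n = 1412.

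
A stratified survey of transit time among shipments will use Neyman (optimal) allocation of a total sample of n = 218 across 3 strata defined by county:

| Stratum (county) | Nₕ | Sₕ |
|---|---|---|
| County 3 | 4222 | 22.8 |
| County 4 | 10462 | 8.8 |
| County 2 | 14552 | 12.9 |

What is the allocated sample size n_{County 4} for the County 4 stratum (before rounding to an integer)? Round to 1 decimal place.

53.4

Neyman allocation: nₕ = n·NₕSₕ / Σⱼ NⱼSⱼ.
Σ NⱼSⱼ = 4222·22.8 + 10462·8.8 + 14552·12.9 = 376048.
n_{County 4} = 218·10462·8.8 / 376048 = 53.4.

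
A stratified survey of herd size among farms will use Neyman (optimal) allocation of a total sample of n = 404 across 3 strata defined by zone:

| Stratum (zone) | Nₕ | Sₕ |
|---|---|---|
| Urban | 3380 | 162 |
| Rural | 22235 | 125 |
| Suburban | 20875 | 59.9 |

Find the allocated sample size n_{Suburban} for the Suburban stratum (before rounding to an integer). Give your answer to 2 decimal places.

Neyman allocation: nₕ = n·NₕSₕ / Σⱼ NⱼSⱼ.
Σ NⱼSⱼ = 3380·162 + 22235·125 + 20875·59.9 = 4.5773475 × 10^6.
n_{Suburban} = 404·20875·59.9 / (4.5773475 × 10^6) = 110.36.

110.36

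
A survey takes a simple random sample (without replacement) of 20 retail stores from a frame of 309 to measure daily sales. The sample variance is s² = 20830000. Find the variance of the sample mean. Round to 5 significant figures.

974090

Under SRS without replacement, Var(ȳ) = (1 − f)·s²/n with f = n/N = 20/309 = 0.06472492.
Var(ȳ) = (1 − 0.06472492)·20830000/20 = 0.93527508·1.0415 × 10^6 = 974089.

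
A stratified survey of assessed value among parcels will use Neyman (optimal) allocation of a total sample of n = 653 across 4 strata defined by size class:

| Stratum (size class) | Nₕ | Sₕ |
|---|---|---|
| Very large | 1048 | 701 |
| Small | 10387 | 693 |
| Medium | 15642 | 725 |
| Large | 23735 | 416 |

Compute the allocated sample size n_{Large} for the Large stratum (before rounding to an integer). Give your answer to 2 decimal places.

221.21

Neyman allocation: nₕ = n·NₕSₕ / Σⱼ NⱼSⱼ.
Σ NⱼSⱼ = 1048·701 + 10387·693 + 15642·725 + 23735·416 = 2.9147049 × 10^7.
n_{Large} = 653·23735·416 / (2.9147049 × 10^7) = 221.21.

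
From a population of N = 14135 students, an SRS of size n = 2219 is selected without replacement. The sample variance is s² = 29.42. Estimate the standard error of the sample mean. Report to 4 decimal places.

0.1057

Under SRS without replacement, Var(ȳ) = (1 − f)·s²/n with f = n/N = 2219/14135 = 0.15698620.
Var(ȳ) = (1 − 0.15698620)·29.42/2219 = 0.84301380·0.013258224 = 0.011176866.
SE(ȳ) = √(0.011176866) = 0.1057.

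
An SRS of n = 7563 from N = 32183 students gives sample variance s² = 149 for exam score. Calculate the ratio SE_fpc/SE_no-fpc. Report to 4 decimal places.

f = n/N = 7563/32183 = 0.23499984.
SE_no-fpc = √(s²/n) = 0.14036088; SE_fpc = √((1−f)s²/n) = 0.12276564.
Ratio = √(1−f) = 0.87464287.

0.8746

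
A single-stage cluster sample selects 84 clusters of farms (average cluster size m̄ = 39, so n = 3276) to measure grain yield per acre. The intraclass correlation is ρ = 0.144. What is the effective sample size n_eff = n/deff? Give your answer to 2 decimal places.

506.18

deff = 1 + (39 − 1)·0.144 = 1 + 5.472 = 6.472.
n_eff = 3276 / 6.472 = 506.18.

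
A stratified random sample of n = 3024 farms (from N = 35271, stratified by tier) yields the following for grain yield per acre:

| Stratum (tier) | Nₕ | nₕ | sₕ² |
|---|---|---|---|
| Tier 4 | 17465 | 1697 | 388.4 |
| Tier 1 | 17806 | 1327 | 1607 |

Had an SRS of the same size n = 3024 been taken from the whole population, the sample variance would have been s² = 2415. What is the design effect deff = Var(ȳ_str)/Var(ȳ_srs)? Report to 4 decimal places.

Var(ȳ_str) = Σ Wₕ²(1−fₕ)sₕ²/nₕ with Wₕ = Nₕ/35271:
  Tier 4: (17465/35271)²·(1−1697/17465)·388.4/1697 = 0.050664882
  Tier 1: (17806/35271)²·(1−1327/17806)·1607/1327 = 0.28563185
  → Var(ȳ_str) = 0.33629673.
Var(ȳ_srs) = (1 − 3024/35271)·2415/3024 = 0.73014126.
deff = 0.33629673 / 0.73014126 = 0.4606.

0.4606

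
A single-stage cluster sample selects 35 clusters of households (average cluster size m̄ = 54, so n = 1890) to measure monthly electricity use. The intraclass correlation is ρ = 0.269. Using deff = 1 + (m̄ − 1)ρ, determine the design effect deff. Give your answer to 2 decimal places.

15.26

deff = 1 + (54 − 1)·0.269 = 1 + 14.257 = 15.257.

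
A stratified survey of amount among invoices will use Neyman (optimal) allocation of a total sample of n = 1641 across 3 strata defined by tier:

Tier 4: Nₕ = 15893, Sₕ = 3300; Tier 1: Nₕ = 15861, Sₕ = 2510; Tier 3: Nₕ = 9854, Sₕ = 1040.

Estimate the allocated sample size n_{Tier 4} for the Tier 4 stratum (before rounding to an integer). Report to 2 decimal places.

839.61

Neyman allocation: nₕ = n·NₕSₕ / Σⱼ NⱼSⱼ.
Σ NⱼSⱼ = 15893·3300 + 15861·2510 + 9854·1040 = 1.0250617 × 10^8.
n_{Tier 4} = 1641·15893·3300 / (1.0250617 × 10^8) = 839.61.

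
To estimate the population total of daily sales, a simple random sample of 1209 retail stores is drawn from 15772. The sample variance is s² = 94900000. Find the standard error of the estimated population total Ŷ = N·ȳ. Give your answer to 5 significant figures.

4.2461 × 10^6

Var(Ŷ) = N²·Var(ȳ) = N²·(1 − n/N)·s²/n.
f = 1209/15772 = 0.07665483; Var(ȳ) = 0.92334517·94900000/1209 = 72477.632.
Var(Ŷ) = 15772² · 72477.632 = 1.8029245 × 10^13.
SE(Ŷ) = √(1.8029245 × 10^13) = 4.2461 × 10^6.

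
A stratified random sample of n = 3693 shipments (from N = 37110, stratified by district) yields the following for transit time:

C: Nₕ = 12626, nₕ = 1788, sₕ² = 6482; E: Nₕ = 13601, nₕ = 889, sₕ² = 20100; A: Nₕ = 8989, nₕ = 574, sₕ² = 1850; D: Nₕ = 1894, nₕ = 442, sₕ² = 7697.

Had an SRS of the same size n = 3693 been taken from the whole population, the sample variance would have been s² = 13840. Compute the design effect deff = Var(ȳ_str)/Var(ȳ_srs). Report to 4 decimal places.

1.0106

Var(ȳ_str) = Σ Wₕ²(1−fₕ)sₕ²/nₕ with Wₕ = Nₕ/37110:
  C: (12626/37110)²·(1−1788/12626)·6482/1788 = 0.36022557
  E: (13601/37110)²·(1−889/13601)·20100/889 = 2.8385537
  A: (8989/37110)²·(1−574/8989)·1850/574 = 0.1770286
  D: (1894/37110)²·(1−442/1894)·7697/442 = 0.034774741
  → Var(ȳ_str) = 3.4105826.
Var(ȳ_srs) = (1 − 3693/37110)·13840/3693 = 3.3746854.
deff = 3.4105826 / 3.3746854 = 1.0106.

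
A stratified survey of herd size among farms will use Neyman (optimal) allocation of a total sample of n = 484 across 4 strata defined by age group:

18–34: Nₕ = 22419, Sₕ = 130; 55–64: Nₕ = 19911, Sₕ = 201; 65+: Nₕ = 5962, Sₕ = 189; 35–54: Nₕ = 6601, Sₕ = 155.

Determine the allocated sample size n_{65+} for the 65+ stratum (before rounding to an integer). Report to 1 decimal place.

Neyman allocation: nₕ = n·NₕSₕ / Σⱼ NⱼSⱼ.
Σ NⱼSⱼ = 22419·130 + 19911·201 + 5962·189 + 6601·155 = 9.066554 × 10^6.
n_{65+} = 484·5962·189 / (9.066554 × 10^6) = 60.2.

60.2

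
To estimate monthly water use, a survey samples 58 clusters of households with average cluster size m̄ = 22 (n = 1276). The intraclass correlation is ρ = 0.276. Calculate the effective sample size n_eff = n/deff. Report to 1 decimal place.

deff = 1 + (22 − 1)·0.276 = 1 + 5.796 = 6.796.
n_eff = 1276 / 6.796 = 187.8.

187.8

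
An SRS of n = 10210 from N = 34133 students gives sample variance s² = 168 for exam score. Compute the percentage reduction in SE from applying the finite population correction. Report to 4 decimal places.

f = n/N = 10210/34133 = 0.29912401.
SE_no-fpc = √(s²/n) = 0.12827493; SE_fpc = √((1−f)s²/n) = 0.10738963.
Ratio = √(1−f) = 0.83718336. Reduction = 100·(1 − 0.83718336) = 16.2817%.

16.2817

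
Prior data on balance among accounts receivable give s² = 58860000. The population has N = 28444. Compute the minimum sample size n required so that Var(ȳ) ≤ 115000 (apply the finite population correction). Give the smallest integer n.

Without fpc, n₀ = s²/D = 58860000/115000 = 511.8261.
With fpc, (1 − n/N)·s²/n ≤ D requires n ≥ n₀/(1 + n₀/N) = 511.8261/(1 + 511.8261/28444) = 502.7790.
Rounding up, n = 503.

503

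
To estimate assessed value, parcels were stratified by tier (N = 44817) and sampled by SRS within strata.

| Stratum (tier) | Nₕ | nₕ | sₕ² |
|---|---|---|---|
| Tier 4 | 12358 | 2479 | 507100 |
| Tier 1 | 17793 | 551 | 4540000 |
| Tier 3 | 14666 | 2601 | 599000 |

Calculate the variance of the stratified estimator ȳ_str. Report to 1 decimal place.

Var(ȳ_str) = Σₕ Wₕ²(1 − fₕ)sₕ²/nₕ with Wₕ = Nₕ/N, N = 44817.
Tier 4: Wₕ = 0.27574358; term = 0.27574358²·(1 − 0.20059880)·507100/2479 = 12.43348.
Tier 1: Wₕ = 0.39701453; term = 0.39701453²·(1 − 0.03096723)·4540000/551 = 1258.5066.
Tier 3: Wₕ = 0.32724189; term = 0.32724189²·(1 − 0.17734897)·599000/2601 = 20.288032.
Sum = 1291.2281.

1291.2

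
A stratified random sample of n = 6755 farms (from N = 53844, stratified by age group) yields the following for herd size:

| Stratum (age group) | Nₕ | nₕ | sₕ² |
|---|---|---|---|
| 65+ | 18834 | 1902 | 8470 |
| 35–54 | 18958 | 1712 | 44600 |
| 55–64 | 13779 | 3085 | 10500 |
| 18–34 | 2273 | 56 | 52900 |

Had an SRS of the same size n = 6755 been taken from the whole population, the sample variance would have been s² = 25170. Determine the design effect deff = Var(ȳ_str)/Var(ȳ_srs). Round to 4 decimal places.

Var(ȳ_str) = Σ Wₕ²(1−fₕ)sₕ²/nₕ with Wₕ = Nₕ/53844:
  65+: (18834/53844)²·(1−1902/18834)·8470/1902 = 0.48983419
  35–54: (18958/53844)²·(1−1712/18958)·44600/1712 = 2.9379024
  55–64: (13779/53844)²·(1−3085/13779)·10500/3085 = 0.17298856
  18–34: (2273/53844)²·(1−56/2273)·52900/56 = 1.6419433
  → Var(ȳ_str) = 5.2426685.
Var(ȳ_srs) = (1 − 6755/53844)·25170/6755 = 3.2586672.
deff = 5.2426685 / 3.2586672 = 1.6088.

1.6088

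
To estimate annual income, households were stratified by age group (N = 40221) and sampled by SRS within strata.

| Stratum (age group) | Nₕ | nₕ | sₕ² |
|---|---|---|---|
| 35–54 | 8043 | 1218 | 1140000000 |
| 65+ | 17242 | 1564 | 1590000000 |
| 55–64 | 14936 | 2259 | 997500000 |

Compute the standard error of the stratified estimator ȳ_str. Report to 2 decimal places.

Var(ȳ_str) = Σₕ Wₕ²(1 − fₕ)sₕ²/nₕ with Wₕ = Nₕ/N, N = 40221.
35–54: Wₕ = 0.19997016; term = 0.19997016²·(1 − 0.15143603)·1140000000/1218 = 31759.42.
65+: Wₕ = 0.42868153; term = 0.42868153²·(1 − 0.09070873)·1590000000/1564 = 169876.36.
55–64: Wₕ = 0.37134830; term = 0.37134830²·(1 − 0.15124531)·997500000/2259 = 51682.289.
Sum = 253318.07.
SE = √(253318.07) = 503.31.

503.31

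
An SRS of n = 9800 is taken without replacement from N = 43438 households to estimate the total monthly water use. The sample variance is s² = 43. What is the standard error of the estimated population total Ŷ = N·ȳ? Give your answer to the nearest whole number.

2532

Var(Ŷ) = N²·Var(ȳ) = N²·(1 − n/N)·s²/n.
f = 9800/43438 = 0.22560891; Var(ȳ) = 0.77439109·43/9800 = 0.0033978384.
Var(Ŷ) = 43438² · 0.0033978384 = 6.4112448 × 10^6.
SE(Ŷ) = √(6.4112448 × 10^6) = 2532.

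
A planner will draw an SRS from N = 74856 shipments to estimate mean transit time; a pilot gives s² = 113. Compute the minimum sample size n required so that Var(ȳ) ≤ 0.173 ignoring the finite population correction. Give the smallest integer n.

Without fpc, n₀ = s²/D = 113/0.173 = 653.1792.
Rounding up, n = 654.

654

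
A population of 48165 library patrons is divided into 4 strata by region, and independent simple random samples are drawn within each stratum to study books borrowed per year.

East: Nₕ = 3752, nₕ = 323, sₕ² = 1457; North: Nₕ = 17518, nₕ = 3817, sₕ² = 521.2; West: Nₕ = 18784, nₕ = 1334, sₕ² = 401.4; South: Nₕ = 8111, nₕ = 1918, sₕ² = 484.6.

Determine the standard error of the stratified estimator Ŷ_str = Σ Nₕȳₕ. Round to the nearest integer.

14217

Var(Ŷ_str) = Σₕ Nₕ²(1 − fₕ)sₕ²/nₕ.
East: 3752²·(1 − 323/3752)·1457/323 = 5.8034647 × 10^7.
North: 17518²·(1 − 3817/17518)·521.2/3817 = 3.2773214 × 10^7.
West: 18784²·(1 − 1334/18784)·401.4/1334 = 9.8629095 × 10^7.
South: 8111²·(1 − 1918/8111)·484.6/1918 = 1.2691422 × 10^7.
Sum = 2.0212838 × 10^8.
SE = √(2.0212838 × 10^8) = 14217.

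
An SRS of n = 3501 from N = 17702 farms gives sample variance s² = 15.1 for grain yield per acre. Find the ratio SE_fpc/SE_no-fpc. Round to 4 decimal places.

0.8957

f = n/N = 3501/17702 = 0.19777426.
SE_no-fpc = √(s²/n) = 0.065673841; SE_fpc = √((1−f)s²/n) = 0.058822126.
Ratio = √(1−f) = 0.89567055.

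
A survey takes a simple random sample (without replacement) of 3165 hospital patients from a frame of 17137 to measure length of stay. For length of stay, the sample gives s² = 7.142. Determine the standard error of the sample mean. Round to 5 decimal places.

0.04289

Under SRS without replacement, Var(ȳ) = (1 − f)·s²/n with f = n/N = 3165/17137 = 0.18468810.
Var(ȳ) = (1 − 0.18468810)·7.142/3165 = 0.81531190·0.0022565561 = 0.001839797.
SE(ȳ) = √(0.001839797) = 0.04289.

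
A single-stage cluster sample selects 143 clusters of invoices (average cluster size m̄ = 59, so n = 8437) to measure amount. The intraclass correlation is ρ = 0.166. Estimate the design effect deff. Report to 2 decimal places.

10.63

deff = 1 + (59 − 1)·0.166 = 1 + 9.628 = 10.628.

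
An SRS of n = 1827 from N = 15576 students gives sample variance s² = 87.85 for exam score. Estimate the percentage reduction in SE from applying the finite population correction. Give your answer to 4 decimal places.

f = n/N = 1827/15576 = 0.11729584.
SE_no-fpc = √(s²/n) = 0.21928131; SE_fpc = √((1−f)s²/n) = 0.20601991.
Ratio = √(1−f) = 0.93952337. Reduction = 100·(1 − 0.93952337) = 6.0477%.

6.0477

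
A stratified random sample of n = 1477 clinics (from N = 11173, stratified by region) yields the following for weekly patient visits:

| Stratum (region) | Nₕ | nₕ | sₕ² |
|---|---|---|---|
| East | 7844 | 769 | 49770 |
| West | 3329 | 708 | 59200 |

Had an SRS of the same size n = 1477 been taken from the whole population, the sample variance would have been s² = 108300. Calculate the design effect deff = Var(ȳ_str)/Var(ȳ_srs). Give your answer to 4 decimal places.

Var(ȳ_str) = Σ Wₕ²(1−fₕ)sₕ²/nₕ with Wₕ = Nₕ/11173:
  East: (7844/11173)²·(1−769/7844)·49770/769 = 28.771714
  West: (3329/11173)²·(1−708/3329)·59200/708 = 5.8442619
  → Var(ȳ_str) = 34.615976.
Var(ȳ_srs) = (1 − 1477/11173)·108300/1477 = 63.631296.
deff = 34.615976 / 63.631296 = 0.5440.

0.5440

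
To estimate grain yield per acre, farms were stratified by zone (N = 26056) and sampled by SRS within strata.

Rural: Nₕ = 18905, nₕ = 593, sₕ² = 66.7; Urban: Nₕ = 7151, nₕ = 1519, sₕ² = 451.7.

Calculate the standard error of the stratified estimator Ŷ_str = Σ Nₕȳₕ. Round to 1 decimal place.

Var(Ŷ_str) = Σₕ Nₕ²(1 − fₕ)sₕ²/nₕ.
Rural: 18905²·(1 − 593/18905)·66.7/593 = 3.8938893 × 10^7.
Urban: 7151²·(1 − 1519/7151)·451.7/1519 = 1.1976274 × 10^7.
Sum = 5.0915167 × 10^7.
SE = √(5.0915167 × 10^7) = 7135.5.

7135.5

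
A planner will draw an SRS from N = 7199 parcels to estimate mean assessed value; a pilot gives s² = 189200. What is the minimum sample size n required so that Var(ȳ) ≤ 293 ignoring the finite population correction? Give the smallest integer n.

Without fpc, n₀ = s²/D = 189200/293 = 645.7338.
Rounding up, n = 646.

646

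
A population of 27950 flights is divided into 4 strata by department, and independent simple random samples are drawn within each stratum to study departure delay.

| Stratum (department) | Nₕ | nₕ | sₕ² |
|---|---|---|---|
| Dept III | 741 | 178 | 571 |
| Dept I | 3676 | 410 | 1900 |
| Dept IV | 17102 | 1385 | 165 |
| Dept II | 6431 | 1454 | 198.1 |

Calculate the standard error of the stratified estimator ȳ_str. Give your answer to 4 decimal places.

0.3457

Var(ȳ_str) = Σₕ Wₕ²(1 − fₕ)sₕ²/nₕ with Wₕ = Nₕ/N, N = 27950.
Dept III: Wₕ = 0.02651163; term = 0.02651163²·(1 − 0.24021592)·571/178 = 0.0017130857.
Dept I: Wₕ = 0.13152057; term = 0.13152057²·(1 − 0.11153428)·1900/410 = 0.071219317.
Dept IV: Wₕ = 0.61187835; term = 0.61187835²·(1 − 0.08098468)·165/1385 = 0.040990867.
Dept II: Wₕ = 0.23008945; term = 0.23008945²·(1 − 0.22609237)·198.1/1454 = 0.005582164.
Sum = 0.11950543.
SE = √(0.11950543) = 0.3457.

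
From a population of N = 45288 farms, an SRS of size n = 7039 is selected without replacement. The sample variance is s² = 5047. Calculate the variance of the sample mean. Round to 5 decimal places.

Under SRS without replacement, Var(ȳ) = (1 − f)·s²/n with f = n/N = 7039/45288 = 0.15542749.
Var(ȳ) = (1 − 0.15542749)·5047/7039 = 0.84457251·0.71700526 = 0.60556293.

0.60556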